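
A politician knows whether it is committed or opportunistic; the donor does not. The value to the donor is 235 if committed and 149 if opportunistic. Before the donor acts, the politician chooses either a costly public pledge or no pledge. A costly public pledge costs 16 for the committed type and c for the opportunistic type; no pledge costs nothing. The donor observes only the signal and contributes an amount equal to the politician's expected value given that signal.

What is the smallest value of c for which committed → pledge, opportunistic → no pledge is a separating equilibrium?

Under separation: pledge → committed (pays 235); no pledge → opportunistic (pays 149).
Committed: 235 − 16 = 219 ≥ 149 − 0 = 149. Holds regardless of c. ✓
Opportunistic: 149 − 0 ≥ 235 − c, so c ≥ 235 − 149 = 86.

86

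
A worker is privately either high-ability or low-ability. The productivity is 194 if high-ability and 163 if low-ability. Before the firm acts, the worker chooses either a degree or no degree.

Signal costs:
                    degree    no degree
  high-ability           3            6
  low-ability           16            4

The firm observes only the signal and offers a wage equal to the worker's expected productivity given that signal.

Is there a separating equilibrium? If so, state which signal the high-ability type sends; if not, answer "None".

Try high-ability → degree, low-ability → no degree:
  If types separate, degree earns payment 194 and no degree earns 163.
  High-ability: degree gives 194 − 3 = 191; no degree gives 163 − 6 = 157. No deviation. ✓
  Low-ability: no degree gives 163 − 4 = 159; degree gives 194 − 16 = 178. Would deviate. ✗
Try high-ability → no degree, low-ability → degree:
  If types separate, no degree earns payment 194 and degree earns 163.
  High-ability: no degree gives 194 − 6 = 188; degree gives 163 − 3 = 160. No deviation. ✓
  Low-ability: degree gives 163 − 16 = 147; no degree gives 194 − 4 = 190. Would deviate. ✗
Neither assignment is incentive-compatible.

None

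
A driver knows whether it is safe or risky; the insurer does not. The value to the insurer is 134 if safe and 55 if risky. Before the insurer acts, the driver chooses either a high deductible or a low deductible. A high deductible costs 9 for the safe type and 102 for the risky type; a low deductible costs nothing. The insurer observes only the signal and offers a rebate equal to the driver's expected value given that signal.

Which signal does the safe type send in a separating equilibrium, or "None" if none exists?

high deductible

Try safe → high deductible, risky → low deductible:
  If types separate, high deductible earns payment 134 and low deductible earns 55.
  Safe: high deductible gives 134 − 9 = 125; low deductible gives 55 − 0 = 55. No deviation. ✓
  Risky: low deductible gives 55 − 0 = 55; high deductible gives 134 − 102 = 32. No deviation. ✓
Both hold — the safe type sends high deductible.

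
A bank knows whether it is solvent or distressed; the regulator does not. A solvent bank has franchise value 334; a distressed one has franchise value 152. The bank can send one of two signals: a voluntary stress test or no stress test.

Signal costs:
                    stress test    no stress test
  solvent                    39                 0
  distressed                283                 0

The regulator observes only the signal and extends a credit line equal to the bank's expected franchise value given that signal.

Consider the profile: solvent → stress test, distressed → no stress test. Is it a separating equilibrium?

Yes

Under separation the regulator infers type exactly: stress test → solvent (pays 334), no stress test → distressed (pays 152).
Solvent: stress test gives 334 − 39 = 295; no stress test gives 152 − 0 = 152. No deviation. ✓
Distressed: no stress test gives 152 − 0 = 152; stress test gives 334 − 283 = 51. No deviation. ✓
Both incentive constraints hold.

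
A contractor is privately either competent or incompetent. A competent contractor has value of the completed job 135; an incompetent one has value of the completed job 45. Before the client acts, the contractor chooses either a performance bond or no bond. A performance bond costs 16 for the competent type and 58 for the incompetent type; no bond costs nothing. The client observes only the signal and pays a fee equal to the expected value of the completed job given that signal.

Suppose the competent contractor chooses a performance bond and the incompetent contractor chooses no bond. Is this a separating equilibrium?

If types separate, bond earns payment 135 and no bond earns 45.
Competent: bond gives 135 − 16 = 119; no bond gives 45 − 0 = 45. No deviation. ✓
Incompetent: no bond gives 45 − 0 = 45; bond gives 135 − 58 = 77. Would deviate. ✗

No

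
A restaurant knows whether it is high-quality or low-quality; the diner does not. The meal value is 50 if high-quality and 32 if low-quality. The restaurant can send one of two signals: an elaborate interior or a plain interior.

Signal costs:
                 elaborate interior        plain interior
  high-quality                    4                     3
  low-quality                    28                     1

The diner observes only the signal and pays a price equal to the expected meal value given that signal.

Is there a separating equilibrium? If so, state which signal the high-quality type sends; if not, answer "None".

elaborate interior

Try high-quality → elaborate interior, low-quality → plain interior:
  If types separate, elaborate interior earns payment 50 and plain interior earns 32.
  High-quality: elaborate interior gives 50 − 4 = 46; plain interior gives 32 − 3 = 29. No deviation. ✓
  Low-quality: plain interior gives 32 − 1 = 31; elaborate interior gives 50 − 28 = 22. No deviation. ✓
Both hold — the high-quality type sends elaborate interior.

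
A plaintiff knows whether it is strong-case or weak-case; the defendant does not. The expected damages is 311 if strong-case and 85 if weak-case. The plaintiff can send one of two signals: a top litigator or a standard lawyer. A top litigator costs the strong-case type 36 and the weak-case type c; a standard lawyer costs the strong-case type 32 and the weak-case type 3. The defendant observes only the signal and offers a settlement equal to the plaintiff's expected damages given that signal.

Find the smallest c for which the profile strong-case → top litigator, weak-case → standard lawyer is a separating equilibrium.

229

Under separation: top litigator → strong-case (pays 311); standard lawyer → weak-case (pays 85).
Strong-case: 311 − 36 = 275 ≥ 85 − 32 = 53. Holds regardless of c. ✓
Weak-case: 85 − 3 ≥ 311 − c, so c ≥ 311 − 82 = 229.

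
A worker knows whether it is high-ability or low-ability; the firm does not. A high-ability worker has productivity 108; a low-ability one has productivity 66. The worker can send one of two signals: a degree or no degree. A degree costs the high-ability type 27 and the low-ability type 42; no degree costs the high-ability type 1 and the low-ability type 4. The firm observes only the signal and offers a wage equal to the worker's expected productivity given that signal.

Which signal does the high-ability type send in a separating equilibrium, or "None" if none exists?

Try high-ability → degree, low-ability → no degree:
  If types separate, degree earns payment 108 and no degree earns 66.
  High-ability: degree gives 108 − 27 = 81; no degree gives 66 − 1 = 65. No deviation. ✓
  Low-ability: no degree gives 66 − 4 = 62; degree gives 108 − 42 = 66. Would deviate. ✗
Try high-ability → no degree, low-ability → degree:
  If types separate, no degree earns payment 108 and degree earns 66.
  High-ability: no degree gives 108 − 1 = 107; degree gives 66 − 27 = 39. No deviation. ✓
  Low-ability: degree gives 66 − 42 = 24; no degree gives 108 − 4 = 104. Would deviate. ✗
Neither assignment is incentive-compatible.

None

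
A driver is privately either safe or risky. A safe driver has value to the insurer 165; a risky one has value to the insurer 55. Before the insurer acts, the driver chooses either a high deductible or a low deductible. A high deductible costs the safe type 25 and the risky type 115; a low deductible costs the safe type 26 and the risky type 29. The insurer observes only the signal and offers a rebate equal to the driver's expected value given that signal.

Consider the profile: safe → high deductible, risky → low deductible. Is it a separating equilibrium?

If types separate, high deductible earns payment 165 and low deductible earns 55.
Safe: high deductible gives 165 − 25 = 140; low deductible gives 55 − 26 = 29. No deviation. ✓
Risky: low deductible gives 55 − 29 = 26; high deductible gives 165 − 115 = 50. Would deviate. ✗

No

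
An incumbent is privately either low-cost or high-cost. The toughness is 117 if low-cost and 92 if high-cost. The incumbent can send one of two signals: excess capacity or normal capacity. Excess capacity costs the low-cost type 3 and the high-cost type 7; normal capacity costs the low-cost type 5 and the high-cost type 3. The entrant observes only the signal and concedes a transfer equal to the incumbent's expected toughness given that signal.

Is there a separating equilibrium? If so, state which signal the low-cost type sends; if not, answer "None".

None

Try low-cost → excess capacity, high-cost → normal capacity:
  If types separate, excess capacity earns payment 117 and normal capacity earns 92.
  Low-cost: excess capacity gives 117 − 3 = 114; normal capacity gives 92 − 5 = 87. No deviation. ✓
  High-cost: normal capacity gives 92 − 3 = 89; excess capacity gives 117 − 7 = 110. Would deviate. ✗
Try low-cost → normal capacity, high-cost → excess capacity:
  If types separate, normal capacity earns payment 117 and excess capacity earns 92.
  Low-cost: normal capacity gives 117 − 5 = 112; excess capacity gives 92 − 3 = 89. No deviation. ✓
  High-cost: excess capacity gives 92 − 7 = 85; normal capacity gives 117 − 3 = 114. Would deviate. ✗
Neither assignment is incentive-compatible.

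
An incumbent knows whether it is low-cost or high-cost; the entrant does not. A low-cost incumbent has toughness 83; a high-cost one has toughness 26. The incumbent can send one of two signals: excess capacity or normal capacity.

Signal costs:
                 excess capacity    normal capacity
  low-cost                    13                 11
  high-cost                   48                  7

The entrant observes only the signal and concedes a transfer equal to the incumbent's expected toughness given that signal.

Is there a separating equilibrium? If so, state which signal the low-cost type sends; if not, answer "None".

Try low-cost → excess capacity, high-cost → normal capacity:
  Under separation the entrant infers type exactly: excess capacity → low-cost (pays 83), normal capacity → high-cost (pays 26).
  Low-cost: excess capacity gives 83 − 13 = 70; normal capacity gives 26 − 11 = 15. No deviation. ✓
  High-cost: normal capacity gives 26 − 7 = 19; excess capacity gives 83 − 48 = 35. Would deviate. ✗
Try low-cost → normal capacity, high-cost → excess capacity:
  Under separation the entrant infers type exactly: normal capacity → low-cost (pays 83), excess capacity → high-cost (pays 26).
  Low-cost: normal capacity gives 83 − 11 = 72; excess capacity gives 26 − 13 = 13. No deviation. ✓
  High-cost: excess capacity gives 26 − 48 = -22; normal capacity gives 83 − 7 = 76. Would deviate. ✗
Neither assignment is incentive-compatible.

None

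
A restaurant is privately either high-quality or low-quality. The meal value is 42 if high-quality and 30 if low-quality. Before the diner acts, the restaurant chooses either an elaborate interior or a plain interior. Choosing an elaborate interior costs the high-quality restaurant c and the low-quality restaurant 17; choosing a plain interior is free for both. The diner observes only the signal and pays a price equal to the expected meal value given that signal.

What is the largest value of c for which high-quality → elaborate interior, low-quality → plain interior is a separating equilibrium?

Under separation: elaborate interior → high-quality (pays 42); plain interior → low-quality (pays 30).
Low-quality: 30 − 0 = 30 ≥ 42 − 17 = 25. Holds regardless of c. ✓
High-quality: 42 − c ≥ 30 − 0, so c ≤ 42 − 30 = 12.

12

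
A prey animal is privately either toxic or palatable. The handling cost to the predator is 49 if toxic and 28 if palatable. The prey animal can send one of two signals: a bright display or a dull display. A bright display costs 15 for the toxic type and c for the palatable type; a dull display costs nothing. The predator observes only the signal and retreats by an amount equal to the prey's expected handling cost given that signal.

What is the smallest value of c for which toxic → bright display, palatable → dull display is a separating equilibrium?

21

Under separation: bright display → toxic (pays 49); dull display → palatable (pays 28).
Toxic: 49 − 15 = 34 ≥ 28 − 0 = 28. Holds regardless of c. ✓
Palatable: 28 − 0 ≥ 49 − c, so c ≥ 49 − 28 = 21.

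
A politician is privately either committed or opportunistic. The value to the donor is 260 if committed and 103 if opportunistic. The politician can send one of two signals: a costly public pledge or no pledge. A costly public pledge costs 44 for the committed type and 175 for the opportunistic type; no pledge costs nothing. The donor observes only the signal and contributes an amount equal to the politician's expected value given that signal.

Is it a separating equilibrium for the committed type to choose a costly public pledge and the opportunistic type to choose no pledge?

Yes

If types separate, pledge earns payment 260 and no pledge earns 103.
Committed: pledge gives 260 − 44 = 216; no pledge gives 103 − 0 = 103. No deviation. ✓
Opportunistic: no pledge gives 103 − 0 = 103; pledge gives 260 − 175 = 85. No deviation. ✓
Neither type gains from mimicking the other.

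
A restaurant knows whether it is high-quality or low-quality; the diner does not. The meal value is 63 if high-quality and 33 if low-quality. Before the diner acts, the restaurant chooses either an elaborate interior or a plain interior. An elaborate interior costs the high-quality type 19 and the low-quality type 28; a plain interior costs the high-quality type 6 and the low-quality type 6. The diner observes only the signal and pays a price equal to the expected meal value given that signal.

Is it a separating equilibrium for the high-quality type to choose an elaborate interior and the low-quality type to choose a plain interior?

If types separate, elaborate interior earns payment 63 and plain interior earns 33.
High-quality: elaborate interior gives 63 − 19 = 44; plain interior gives 33 − 6 = 27. No deviation. ✓
Low-quality: plain interior gives 33 − 6 = 27; elaborate interior gives 63 − 28 = 35. Would deviate. ✗

No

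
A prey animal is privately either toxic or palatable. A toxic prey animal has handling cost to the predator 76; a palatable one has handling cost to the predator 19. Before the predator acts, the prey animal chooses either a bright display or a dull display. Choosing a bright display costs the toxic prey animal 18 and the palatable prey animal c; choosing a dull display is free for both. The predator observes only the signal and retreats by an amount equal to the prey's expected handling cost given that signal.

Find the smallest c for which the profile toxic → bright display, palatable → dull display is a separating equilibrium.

57

Under separation: bright display → toxic (pays 76); dull display → palatable (pays 19).
Toxic: 76 − 18 = 58 ≥ 19 − 0 = 19. Holds regardless of c. ✓
Palatable: 19 − 0 ≥ 76 − c, so c ≥ 76 − 19 = 57.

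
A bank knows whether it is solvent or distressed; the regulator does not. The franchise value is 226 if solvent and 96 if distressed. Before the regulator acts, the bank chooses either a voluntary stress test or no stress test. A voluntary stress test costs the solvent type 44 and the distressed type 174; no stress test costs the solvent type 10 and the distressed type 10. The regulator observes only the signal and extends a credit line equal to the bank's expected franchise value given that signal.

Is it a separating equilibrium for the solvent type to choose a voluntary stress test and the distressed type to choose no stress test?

Under separation the regulator infers type exactly: stress test → solvent (pays 226), no stress test → distressed (pays 96).
Solvent: stress test gives 226 − 44 = 182; no stress test gives 96 − 10 = 86. No deviation. ✓
Distressed: no stress test gives 96 − 10 = 86; stress test gives 226 − 174 = 52. No deviation. ✓
Neither type gains from mimicking the other.

Yes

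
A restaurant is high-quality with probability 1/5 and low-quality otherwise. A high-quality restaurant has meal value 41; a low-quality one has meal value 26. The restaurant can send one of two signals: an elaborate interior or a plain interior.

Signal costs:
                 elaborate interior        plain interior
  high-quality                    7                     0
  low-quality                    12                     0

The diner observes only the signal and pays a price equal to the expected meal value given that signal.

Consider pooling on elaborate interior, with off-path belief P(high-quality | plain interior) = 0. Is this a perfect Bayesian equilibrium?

On the equilibrium path (elaborate interior) the diner holds the prior 1/5 and pays 1/5·41 + 4/5·26 = 29. Off-path (plain interior) belief 0 gives 0·41 + 1·26 = 26.
High-quality: elaborate interior gives 29 − 7 = 22; plain interior gives 26 − 0 = 26. Deviates. ✗
Low-quality: elaborate interior gives 29 − 12 = 17; plain interior gives 26 − 0 = 26. Deviates. ✗

No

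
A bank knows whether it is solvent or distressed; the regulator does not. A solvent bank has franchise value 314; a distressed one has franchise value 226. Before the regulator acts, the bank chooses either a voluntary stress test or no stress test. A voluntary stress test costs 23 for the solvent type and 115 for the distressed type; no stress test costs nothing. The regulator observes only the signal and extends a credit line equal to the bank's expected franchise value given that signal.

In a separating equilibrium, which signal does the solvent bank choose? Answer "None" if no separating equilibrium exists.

Try solvent → stress test, distressed → no stress test:
  If types separate, stress test earns payment 314 and no stress test earns 226.
  Solvent: stress test gives 314 − 23 = 291; no stress test gives 226 − 0 = 226. No deviation. ✓
  Distressed: no stress test gives 226 − 0 = 226; stress test gives 314 − 115 = 199. No deviation. ✓
Both hold — the solvent type sends stress test.

stress test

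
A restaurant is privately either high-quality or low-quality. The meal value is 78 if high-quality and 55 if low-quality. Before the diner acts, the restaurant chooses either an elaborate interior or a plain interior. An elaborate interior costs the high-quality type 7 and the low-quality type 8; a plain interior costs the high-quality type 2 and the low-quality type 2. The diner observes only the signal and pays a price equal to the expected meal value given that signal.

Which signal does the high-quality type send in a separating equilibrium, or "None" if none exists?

Try high-quality → elaborate interior, low-quality → plain interior:
  If types separate, elaborate interior earns payment 78 and plain interior earns 55.
  High-quality: elaborate interior gives 78 − 7 = 71; plain interior gives 55 − 2 = 53. No deviation. ✓
  Low-quality: plain interior gives 55 − 2 = 53; elaborate interior gives 78 − 8 = 70. Would deviate. ✗
Try high-quality → plain interior, low-quality → elaborate interior:
  If types separate, plain interior earns payment 78 and elaborate interior earns 55.
  High-quality: plain interior gives 78 − 2 = 76; elaborate interior gives 55 − 7 = 48. No deviation. ✓
  Low-quality: elaborate interior gives 55 − 8 = 47; plain interior gives 78 − 2 = 76. Would deviate. ✗
Neither assignment is incentive-compatible.

None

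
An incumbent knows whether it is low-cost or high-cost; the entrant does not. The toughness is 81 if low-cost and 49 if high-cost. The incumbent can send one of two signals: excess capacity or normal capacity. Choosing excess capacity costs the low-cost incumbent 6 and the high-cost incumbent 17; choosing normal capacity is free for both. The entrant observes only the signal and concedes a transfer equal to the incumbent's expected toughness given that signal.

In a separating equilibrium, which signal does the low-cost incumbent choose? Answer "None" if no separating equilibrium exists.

Try low-cost → excess capacity, high-cost → normal capacity:
  If types separate, excess capacity earns payment 81 and normal capacity earns 49.
  Low-cost: excess capacity gives 81 − 6 = 75; normal capacity gives 49 − 0 = 49. No deviation. ✓
  High-cost: normal capacity gives 49 − 0 = 49; excess capacity gives 81 − 17 = 64. Would deviate. ✗
Try low-cost → normal capacity, high-cost → excess capacity:
  If types separate, normal capacity earns payment 81 and excess capacity earns 49.
  Low-cost: normal capacity gives 81 − 0 = 81; excess capacity gives 49 − 6 = 43. No deviation. ✓
  High-cost: excess capacity gives 49 − 17 = 32; normal capacity gives 81 − 0 = 81. Would deviate. ✗
Neither assignment is incentive-compatible.

None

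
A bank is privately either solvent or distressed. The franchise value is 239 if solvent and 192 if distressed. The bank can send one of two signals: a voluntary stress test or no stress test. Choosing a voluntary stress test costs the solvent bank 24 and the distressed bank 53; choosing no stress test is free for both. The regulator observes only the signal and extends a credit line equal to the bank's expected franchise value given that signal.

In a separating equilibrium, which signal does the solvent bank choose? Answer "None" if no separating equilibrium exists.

stress test

Try solvent → stress test, distressed → no stress test:
  Under separation the regulator infers type exactly: stress test → solvent (pays 239), no stress test → distressed (pays 192).
  Solvent: stress test gives 239 − 24 = 215; no stress test gives 192 − 0 = 192. No deviation. ✓
  Distressed: no stress test gives 192 − 0 = 192; stress test gives 239 − 53 = 186. No deviation. ✓
Both hold — the solvent type sends stress test.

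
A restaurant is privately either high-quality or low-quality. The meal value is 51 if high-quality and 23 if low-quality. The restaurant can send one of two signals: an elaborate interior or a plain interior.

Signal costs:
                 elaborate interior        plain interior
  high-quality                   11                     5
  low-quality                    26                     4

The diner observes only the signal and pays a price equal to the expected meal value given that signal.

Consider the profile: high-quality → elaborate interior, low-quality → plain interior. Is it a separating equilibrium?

If types separate, elaborate interior earns payment 51 and plain interior earns 23.
High-quality: elaborate interior gives 51 − 11 = 40; plain interior gives 23 − 5 = 18. No deviation. ✓
Low-quality: plain interior gives 23 − 4 = 19; elaborate interior gives 51 − 26 = 25. Would deviate. ✗

No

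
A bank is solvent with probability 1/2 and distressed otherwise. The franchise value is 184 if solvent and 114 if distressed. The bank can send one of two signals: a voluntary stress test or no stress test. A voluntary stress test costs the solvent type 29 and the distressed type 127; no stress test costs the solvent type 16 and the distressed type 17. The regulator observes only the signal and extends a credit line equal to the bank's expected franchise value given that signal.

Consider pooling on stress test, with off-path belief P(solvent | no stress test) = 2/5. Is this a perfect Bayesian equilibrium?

At the pooled signal (stress test) the regulator holds the prior 1/2 and pays 1/2·184 + 1/2·114 = 149. Off-path (no stress test) belief 2/5 gives 2/5·184 + 3/5·114 = 142.
Solvent: stress test gives 149 − 29 = 120; no stress test gives 142 − 16 = 126. Deviates. ✗
Distressed: stress test gives 149 − 127 = 22; no stress test gives 142 − 17 = 125. Deviates. ✗

No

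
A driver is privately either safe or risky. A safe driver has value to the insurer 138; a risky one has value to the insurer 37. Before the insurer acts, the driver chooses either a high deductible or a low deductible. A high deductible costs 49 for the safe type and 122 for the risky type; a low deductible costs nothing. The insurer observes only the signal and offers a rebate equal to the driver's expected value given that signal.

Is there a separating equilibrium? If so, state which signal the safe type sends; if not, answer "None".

Try safe → high deductible, risky → low deductible:
  Under separation the insurer infers type exactly: high deductible → safe (pays 138), low deductible → risky (pays 37).
  Safe: high deductible gives 138 − 49 = 89; low deductible gives 37 − 0 = 37. No deviation. ✓
  Risky: low deductible gives 37 − 0 = 37; high deductible gives 138 − 122 = 16. No deviation. ✓
Both hold — the safe type sends high deductible.

high deductible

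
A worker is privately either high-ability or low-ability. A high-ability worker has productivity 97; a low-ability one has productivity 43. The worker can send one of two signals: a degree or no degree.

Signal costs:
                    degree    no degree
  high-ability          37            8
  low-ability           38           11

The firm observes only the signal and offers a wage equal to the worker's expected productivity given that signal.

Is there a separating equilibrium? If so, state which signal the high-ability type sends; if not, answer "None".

Try high-ability → degree, low-ability → no degree:
  If types separate, degree earns payment 97 and no degree earns 43.
  High-ability: degree gives 97 − 37 = 60; no degree gives 43 − 8 = 35. No deviation. ✓
  Low-ability: no degree gives 43 − 11 = 32; degree gives 97 − 38 = 59. Would deviate. ✗
Try high-ability → no degree, low-ability → degree:
  If types separate, no degree earns payment 97 and degree earns 43.
  High-ability: no degree gives 97 − 8 = 89; degree gives 43 − 37 = 6. No deviation. ✓
  Low-ability: degree gives 43 − 38 = 5; no degree gives 97 − 11 = 86. Would deviate. ✗
Neither assignment is incentive-compatible.

None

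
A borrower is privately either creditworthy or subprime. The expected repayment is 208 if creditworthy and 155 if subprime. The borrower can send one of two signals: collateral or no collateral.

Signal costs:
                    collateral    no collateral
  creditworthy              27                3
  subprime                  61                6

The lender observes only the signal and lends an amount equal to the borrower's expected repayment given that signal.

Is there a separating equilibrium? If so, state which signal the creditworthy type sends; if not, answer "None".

Try creditworthy → collateral, subprime → no collateral:
  If types separate, collateral earns payment 208 and no collateral earns 155.
  Creditworthy: collateral gives 208 − 27 = 181; no collateral gives 155 − 3 = 152. No deviation. ✓
  Subprime: no collateral gives 155 − 6 = 149; collateral gives 208 − 61 = 147. No deviation. ✓
Both hold — the creditworthy type sends collateral.

collateral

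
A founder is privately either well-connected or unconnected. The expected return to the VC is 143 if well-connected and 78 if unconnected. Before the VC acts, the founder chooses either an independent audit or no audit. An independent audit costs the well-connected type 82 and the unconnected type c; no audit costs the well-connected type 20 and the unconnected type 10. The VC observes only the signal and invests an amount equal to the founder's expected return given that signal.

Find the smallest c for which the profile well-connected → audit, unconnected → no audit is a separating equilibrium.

75

Under separation: audit → well-connected (pays 143); no audit → unconnected (pays 78).
Well-connected: 143 − 82 = 61 ≥ 78 − 20 = 58. Holds regardless of c. ✓
Unconnected: 78 − 10 ≥ 143 − c, so c ≥ 143 − 68 = 75.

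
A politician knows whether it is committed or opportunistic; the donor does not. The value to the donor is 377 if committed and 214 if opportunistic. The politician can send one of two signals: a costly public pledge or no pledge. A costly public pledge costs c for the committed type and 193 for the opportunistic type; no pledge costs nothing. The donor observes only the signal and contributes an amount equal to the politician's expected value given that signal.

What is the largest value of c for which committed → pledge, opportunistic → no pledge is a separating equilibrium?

Under separation: pledge → committed (pays 377); no pledge → opportunistic (pays 214).
Opportunistic: 214 − 0 = 214 ≥ 377 − 193 = 184. Holds regardless of c. ✓
Committed: 377 − c ≥ 214 − 0, so c ≤ 377 − 214 = 163.

163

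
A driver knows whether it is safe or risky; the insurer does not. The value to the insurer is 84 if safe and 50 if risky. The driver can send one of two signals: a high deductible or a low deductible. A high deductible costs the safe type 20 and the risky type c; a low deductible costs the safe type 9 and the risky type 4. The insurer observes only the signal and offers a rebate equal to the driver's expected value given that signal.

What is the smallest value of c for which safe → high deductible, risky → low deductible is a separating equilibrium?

38

Under separation: high deductible → safe (pays 84); low deductible → risky (pays 50).
Safe: 84 − 20 = 64 ≥ 50 − 9 = 41. Holds regardless of c. ✓
Risky: 50 − 4 ≥ 84 − c, so c ≥ 84 − 46 = 38.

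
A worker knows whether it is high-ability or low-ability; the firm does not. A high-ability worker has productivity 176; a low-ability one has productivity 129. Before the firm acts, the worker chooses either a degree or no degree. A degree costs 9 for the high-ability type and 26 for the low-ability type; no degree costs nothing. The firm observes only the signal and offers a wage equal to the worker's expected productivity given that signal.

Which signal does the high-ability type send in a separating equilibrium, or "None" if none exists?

None

Try high-ability → degree, low-ability → no degree:
  If types separate, degree earns payment 176 and no degree earns 129.
  High-ability: degree gives 176 − 9 = 167; no degree gives 129 − 0 = 129. No deviation. ✓
  Low-ability: no degree gives 129 − 0 = 129; degree gives 176 − 26 = 150. Would deviate. ✗
Try high-ability → no degree, low-ability → degree:
  If types separate, no degree earns payment 176 and degree earns 129.
  High-ability: no degree gives 176 − 0 = 176; degree gives 129 − 9 = 120. No deviation. ✓
  Low-ability: degree gives 129 − 26 = 103; no degree gives 176 − 0 = 176. Would deviate. ✗
Neither assignment is incentive-compatible.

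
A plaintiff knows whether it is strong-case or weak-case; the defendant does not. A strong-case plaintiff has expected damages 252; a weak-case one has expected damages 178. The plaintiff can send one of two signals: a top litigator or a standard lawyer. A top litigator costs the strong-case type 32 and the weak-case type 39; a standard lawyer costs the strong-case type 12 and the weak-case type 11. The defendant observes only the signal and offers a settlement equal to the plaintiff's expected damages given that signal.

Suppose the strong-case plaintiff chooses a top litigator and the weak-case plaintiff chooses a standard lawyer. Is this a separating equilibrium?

No

If types separate, top litigator earns payment 252 and standard lawyer earns 178.
Strong-case: top litigator gives 252 − 32 = 220; standard lawyer gives 178 − 12 = 166. No deviation. ✓
Weak-case: standard lawyer gives 178 − 11 = 167; top litigator gives 252 − 39 = 213. Would deviate. ✗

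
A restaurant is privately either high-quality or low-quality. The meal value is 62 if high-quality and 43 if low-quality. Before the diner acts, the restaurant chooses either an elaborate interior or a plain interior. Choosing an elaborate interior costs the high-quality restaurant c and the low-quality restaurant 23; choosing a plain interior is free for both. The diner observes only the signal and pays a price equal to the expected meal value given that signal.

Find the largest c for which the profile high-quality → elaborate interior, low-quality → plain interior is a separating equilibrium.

19

Under separation: elaborate interior → high-quality (pays 62); plain interior → low-quality (pays 43).
Low-quality: 43 − 0 = 43 ≥ 62 − 23 = 39. Holds regardless of c. ✓
High-quality: 62 − c ≥ 43 − 0, so c ≤ 62 − 43 = 19.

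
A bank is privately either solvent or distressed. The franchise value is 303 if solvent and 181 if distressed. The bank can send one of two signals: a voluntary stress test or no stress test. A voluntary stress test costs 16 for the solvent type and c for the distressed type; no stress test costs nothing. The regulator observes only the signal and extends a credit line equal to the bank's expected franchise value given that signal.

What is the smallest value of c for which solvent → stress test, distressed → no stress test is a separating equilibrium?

Under separation: stress test → solvent (pays 303); no stress test → distressed (pays 181).
Solvent: 303 − 16 = 287 ≥ 181 − 0 = 181. Holds regardless of c. ✓
Distressed: 181 − 0 ≥ 303 − c, so c ≥ 303 − 181 = 122.

122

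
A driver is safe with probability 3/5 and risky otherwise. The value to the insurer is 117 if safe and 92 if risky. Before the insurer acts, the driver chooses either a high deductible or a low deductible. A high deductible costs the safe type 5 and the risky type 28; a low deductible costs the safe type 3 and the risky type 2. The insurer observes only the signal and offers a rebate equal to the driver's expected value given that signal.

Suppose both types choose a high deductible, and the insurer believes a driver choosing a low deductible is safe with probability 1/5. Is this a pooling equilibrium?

At the pooled signal (high deductible) the insurer holds the prior 3/5 and pays 3/5·117 + 2/5·92 = 107. Off-path (low deductible) belief 1/5 gives 1/5·117 + 4/5·92 = 97.
Safe: high deductible gives 107 − 5 = 102; low deductible gives 97 − 3 = 94. Stays. ✓
Risky: high deductible gives 107 − 28 = 79; low deductible gives 97 − 2 = 95. Deviates. ✗

No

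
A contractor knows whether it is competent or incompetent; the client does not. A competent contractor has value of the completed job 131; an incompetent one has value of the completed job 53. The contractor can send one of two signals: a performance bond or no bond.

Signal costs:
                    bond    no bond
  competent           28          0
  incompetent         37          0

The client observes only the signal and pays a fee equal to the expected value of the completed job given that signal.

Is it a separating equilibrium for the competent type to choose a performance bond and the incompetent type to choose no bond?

If types separate, bond earns payment 131 and no bond earns 53.
Competent: bond gives 131 − 28 = 103; no bond gives 53 − 0 = 53. No deviation. ✓
Incompetent: no bond gives 53 − 0 = 53; bond gives 131 − 37 = 94. Would deviate. ✗

No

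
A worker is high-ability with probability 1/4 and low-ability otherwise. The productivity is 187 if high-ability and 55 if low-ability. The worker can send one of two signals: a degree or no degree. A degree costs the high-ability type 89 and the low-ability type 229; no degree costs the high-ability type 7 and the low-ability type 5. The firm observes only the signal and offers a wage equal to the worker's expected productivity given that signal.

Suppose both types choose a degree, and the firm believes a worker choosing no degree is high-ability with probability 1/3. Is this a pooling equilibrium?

No

At the pooled signal (degree) the firm holds the prior 1/4 and pays 1/4·187 + 3/4·55 = 88. Off-path (no degree) belief 1/3 gives 1/3·187 + 2/3·55 = 99.
High-ability: degree gives 88 − 89 = -1; no degree gives 99 − 7 = 92. Deviates. ✗
Low-ability: degree gives 88 − 229 = -141; no degree gives 99 − 5 = 94. Deviates. ✗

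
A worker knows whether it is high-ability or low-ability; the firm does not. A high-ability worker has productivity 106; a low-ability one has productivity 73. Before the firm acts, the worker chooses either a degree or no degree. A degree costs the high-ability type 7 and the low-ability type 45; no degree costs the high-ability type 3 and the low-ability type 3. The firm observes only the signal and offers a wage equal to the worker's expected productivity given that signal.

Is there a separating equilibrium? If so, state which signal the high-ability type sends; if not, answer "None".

degree

Try high-ability → degree, low-ability → no degree:
  If types separate, degree earns payment 106 and no degree earns 73.
  High-ability: degree gives 106 − 7 = 99; no degree gives 73 − 3 = 70. No deviation. ✓
  Low-ability: no degree gives 73 − 3 = 70; degree gives 106 − 45 = 61. No deviation. ✓
Both hold — the high-ability type sends degree.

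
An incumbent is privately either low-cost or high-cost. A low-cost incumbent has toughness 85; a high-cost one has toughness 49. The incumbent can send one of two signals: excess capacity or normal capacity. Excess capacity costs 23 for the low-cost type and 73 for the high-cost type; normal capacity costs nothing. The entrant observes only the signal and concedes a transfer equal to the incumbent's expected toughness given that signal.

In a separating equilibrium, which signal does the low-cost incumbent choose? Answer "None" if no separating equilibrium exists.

excess capacity

Try low-cost → excess capacity, high-cost → normal capacity:
  If types separate, excess capacity earns payment 85 and normal capacity earns 49.
  Low-cost: excess capacity gives 85 − 23 = 62; normal capacity gives 49 − 0 = 49. No deviation. ✓
  High-cost: normal capacity gives 49 − 0 = 49; excess capacity gives 85 − 73 = 12. No deviation. ✓
Both hold — the low-cost type sends excess capacity.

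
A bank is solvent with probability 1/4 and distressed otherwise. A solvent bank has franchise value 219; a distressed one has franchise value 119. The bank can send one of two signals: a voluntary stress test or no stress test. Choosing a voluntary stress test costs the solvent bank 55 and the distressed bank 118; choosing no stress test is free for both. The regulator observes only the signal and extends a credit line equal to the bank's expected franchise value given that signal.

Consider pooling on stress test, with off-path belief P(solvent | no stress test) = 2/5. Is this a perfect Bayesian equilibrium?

On the equilibrium path (stress test) the regulator holds the prior 1/4 and pays 1/4·219 + 3/4·119 = 144. Off-path (no stress test) belief 2/5 gives 2/5·219 + 3/5·119 = 159.
Solvent: stress test gives 144 − 55 = 89; no stress test gives 159 − 0 = 159. Deviates. ✗
Distressed: stress test gives 144 − 118 = 26; no stress test gives 159 − 0 = 159. Deviates. ✗

No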